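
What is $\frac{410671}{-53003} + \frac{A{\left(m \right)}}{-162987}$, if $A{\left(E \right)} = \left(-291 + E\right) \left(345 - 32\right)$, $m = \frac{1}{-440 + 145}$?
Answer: $- \frac{18321360208321}{2548445988495} \approx -7.1892$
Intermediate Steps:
$m = - \frac{1}{295}$ ($m = \frac{1}{-295} = - \frac{1}{295} \approx -0.0033898$)
$A{\left(E \right)} = -91083 + 313 E$ ($A{\left(E \right)} = \left(-291 + E\right) 313 = -91083 + 313 E$)
$\frac{410671}{-53003} + \frac{A{\left(m \right)}}{-162987} = \frac{410671}{-53003} + \frac{-91083 + 313 \left(- \frac{1}{295}\right)}{-162987} = 410671 \left(- \frac{1}{53003}\right) + \left(-91083 - \frac{313}{295}\right) \left(- \frac{1}{162987}\right) = - \frac{410671}{53003} - - \frac{26869798}{48081165} = - \frac{410671}{53003} + \frac{26869798}{48081165} = - \frac{18321360208321}{2548445988495}$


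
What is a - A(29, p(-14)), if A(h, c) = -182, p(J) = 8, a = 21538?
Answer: 21720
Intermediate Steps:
a - A(29, p(-14)) = 21538 - 1*(-182) = 21538 + 182 = 21720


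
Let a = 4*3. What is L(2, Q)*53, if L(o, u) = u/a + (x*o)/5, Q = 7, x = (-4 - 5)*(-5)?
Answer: 11819/12 ≈ 984.92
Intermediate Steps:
x = 45 (x = -9*(-5) = 45)
a = 12
L(o, u) = 9*o + u/12 (L(o, u) = u/12 + (45*o)/5 = u*(1/12) + (45*o)*(⅕) = u/12 + 9*o = 9*o + u/12)
L(2, Q)*53 = (9*2 + (1/12)*7)*53 = (18 + 7/12)*53 = (223/12)*53 = 11819/12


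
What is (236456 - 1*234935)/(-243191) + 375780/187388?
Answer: 134765232/67412833 ≈ 1.9991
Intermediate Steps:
(236456 - 1*234935)/(-243191) + 375780/187388 = (236456 - 234935)*(-1/243191) + 375780*(1/187388) = 1521*(-1/243191) + 93945/46847 = -9/1439 + 93945/46847 = 134765232/67412833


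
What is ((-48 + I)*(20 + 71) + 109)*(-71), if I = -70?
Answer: 754659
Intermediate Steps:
((-48 + I)*(20 + 71) + 109)*(-71) = ((-48 - 70)*(20 + 71) + 109)*(-71) = (-118*91 + 109)*(-71) = (-10738 + 109)*(-71) = -10629*(-71) = 754659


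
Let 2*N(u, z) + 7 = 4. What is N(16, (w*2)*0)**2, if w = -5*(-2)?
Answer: 9/4 ≈ 2.2500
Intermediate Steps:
w = 10
N(u, z) = -3/2 (N(u, z) = -7/2 + (1/2)*4 = -7/2 + 2 = -3/2)
N(16, (w*2)*0)**2 = (-3/2)**2 = 9/4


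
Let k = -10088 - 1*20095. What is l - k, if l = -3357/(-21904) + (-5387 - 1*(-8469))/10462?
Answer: 3458414142323/114579824 ≈ 30183.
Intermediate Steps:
k = -30183 (k = -10088 - 20095 = -30183)
l = 51314531/114579824 (l = -3357*(-1/21904) + (-5387 + 8469)*(1/10462) = 3357/21904 + 3082*(1/10462) = 3357/21904 + 1541/5231 = 51314531/114579824 ≈ 0.44785)
l - k = 51314531/114579824 - 1*(-30183) = 51314531/114579824 + 30183 = 3458414142323/114579824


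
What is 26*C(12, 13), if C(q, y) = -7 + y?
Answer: 156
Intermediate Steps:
26*C(12, 13) = 26*(-7 + 13) = 26*6 = 156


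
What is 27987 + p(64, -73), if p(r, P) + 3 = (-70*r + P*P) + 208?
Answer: 29041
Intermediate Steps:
p(r, P) = 205 + P**2 - 70*r (p(r, P) = -3 + ((-70*r + P*P) + 208) = -3 + ((-70*r + P**2) + 208) = -3 + ((P**2 - 70*r) + 208) = -3 + (208 + P**2 - 70*r) = 205 + P**2 - 70*r)
27987 + p(64, -73) = 27987 + (205 + (-73)**2 - 70*64) = 27987 + (205 + 5329 - 4480) = 27987 + 1054 = 29041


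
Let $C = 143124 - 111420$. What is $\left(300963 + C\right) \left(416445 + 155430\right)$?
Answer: $190243940625$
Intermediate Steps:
$C = 31704$ ($C = 143124 - 111420 = 31704$)
$\left(300963 + C\right) \left(416445 + 155430\right) = \left(300963 + 31704\right) \left(416445 + 155430\right) = 332667 \cdot 571875 = 190243940625$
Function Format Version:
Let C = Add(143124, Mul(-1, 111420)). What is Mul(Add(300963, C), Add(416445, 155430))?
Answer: 190243940625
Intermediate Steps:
C = 31704 (C = Add(143124, -111420) = 31704)
Mul(Add(300963, C), Add(416445, 155430)) = Mul(Add(300963, 31704), Add(416445, 155430)) = Mul(332667, 571875) = 190243940625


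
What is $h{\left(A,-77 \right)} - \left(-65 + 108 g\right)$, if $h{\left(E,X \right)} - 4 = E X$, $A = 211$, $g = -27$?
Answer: $-13262$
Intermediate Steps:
$h{\left(E,X \right)} = 4 + E X$
$h{\left(A,-77 \right)} - \left(-65 + 108 g\right) = \left(4 + 211 \left(-77\right)\right) + \left(65 - -2916\right) = \left(4 - 16247\right) + \left(65 + 2916\right) = -16243 + 2981 = -13262$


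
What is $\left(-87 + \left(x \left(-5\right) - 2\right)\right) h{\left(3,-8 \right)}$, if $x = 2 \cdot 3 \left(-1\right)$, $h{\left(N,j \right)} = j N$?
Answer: $1416$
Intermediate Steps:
$h{\left(N,j \right)} = N j$
$x = -6$ ($x = 6 \left(-1\right) = -6$)
$\left(-87 + \left(x \left(-5\right) - 2\right)\right) h{\left(3,-8 \right)} = \left(-87 - -28\right) 3 \left(-8\right) = \left(-87 + \left(30 - 2\right)\right) \left(-24\right) = \left(-87 + 28\right) \left(-24\right) = \left(-59\right) \left(-24\right) = 1416$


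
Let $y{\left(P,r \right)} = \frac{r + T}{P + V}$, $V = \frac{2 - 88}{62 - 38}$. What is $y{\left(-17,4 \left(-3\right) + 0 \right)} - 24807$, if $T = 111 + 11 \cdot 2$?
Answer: $- \frac{6128781}{247} \approx -24813.0$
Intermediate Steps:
$V = - \frac{43}{12}$ ($V = - \frac{86}{24} = \left(-86\right) \frac{1}{24} = - \frac{43}{12} \approx -3.5833$)
$T = 133$ ($T = 111 + 22 = 133$)
$y{\left(P,r \right)} = \frac{133 + r}{- \frac{43}{12} + P}$ ($y{\left(P,r \right)} = \frac{r + 133}{P - \frac{43}{12}} = \frac{133 + r}{- \frac{43}{12} + P}$)
$y{\left(-17,4 \left(-3\right) + 0 \right)} - 24807 = \frac{12 \left(133 + \left(4 \left(-3\right) + 0\right)\right)}{-43 + 12 \left(-17\right)} - 24807 = \frac{12 \left(133 + \left(-12 + 0\right)\right)}{-43 - 204} - 24807 = \frac{12 \left(133 - 12\right)}{-247} - 24807 = 12 \left(- \frac{1}{247}\right) 121 - 24807 = - \frac{1452}{247} - 24807 = - \frac{6128781}{247}$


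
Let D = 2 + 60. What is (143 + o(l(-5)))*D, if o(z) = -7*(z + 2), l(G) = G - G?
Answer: 7998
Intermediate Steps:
l(G) = 0
o(z) = -14 - 7*z (o(z) = -7*(2 + z) = -14 - 7*z)
D = 62
(143 + o(l(-5)))*D = (143 + (-14 - 7*0))*62 = (143 + (-14 + 0))*62 = (143 - 14)*62 = 129*62 = 7998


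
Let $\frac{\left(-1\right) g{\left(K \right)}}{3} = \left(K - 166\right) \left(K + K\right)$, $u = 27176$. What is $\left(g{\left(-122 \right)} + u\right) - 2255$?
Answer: $-185895$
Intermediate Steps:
$g{\left(K \right)} = - 6 K \left(-166 + K\right)$ ($g{\left(K \right)} = - 3 \left(K - 166\right) \left(K + K\right) = - 3 \left(-166 + K\right) 2 K = - 3 \cdot 2 K \left(-166 + K\right) = - 6 K \left(-166 + K\right)$)
$\left(g{\left(-122 \right)} + u\right) - 2255 = \left(6 \left(-122\right) \left(166 - -122\right) + 27176\right) - 2255 = \left(6 \left(-122\right) \left(166 + 122\right) + 27176\right) - 2255 = \left(6 \left(-122\right) 288 + 27176\right) - 2255 = \left(-210816 + 27176\right) - 2255 = -183640 - 2255 = -185895$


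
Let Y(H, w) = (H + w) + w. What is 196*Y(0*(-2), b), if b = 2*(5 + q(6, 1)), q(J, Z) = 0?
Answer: 3920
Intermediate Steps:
b = 10 (b = 2*(5 + 0) = 2*5 = 10)
Y(H, w) = H + 2*w
196*Y(0*(-2), b) = 196*(0*(-2) + 2*10) = 196*(0 + 20) = 196*20 = 3920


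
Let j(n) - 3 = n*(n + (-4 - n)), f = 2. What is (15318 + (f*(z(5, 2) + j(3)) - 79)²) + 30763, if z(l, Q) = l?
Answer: 53650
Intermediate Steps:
j(n) = 3 - 4*n (j(n) = 3 + n*(n + (-4 - n)) = 3 + n*(-4) = 3 - 4*n)
(15318 + (f*(z(5, 2) + j(3)) - 79)²) + 30763 = (15318 + (2*(5 + (3 - 4*3)) - 79)²) + 30763 = (15318 + (2*(5 + (3 - 12)) - 79)²) + 30763 = (15318 + (2*(5 - 9) - 79)²) + 30763 = (15318 + (2*(-4) - 79)²) + 30763 = (15318 + (-8 - 79)²) + 30763 = (15318 + (-87)²) + 30763 = (15318 + 7569) + 30763 = 22887 + 30763 = 53650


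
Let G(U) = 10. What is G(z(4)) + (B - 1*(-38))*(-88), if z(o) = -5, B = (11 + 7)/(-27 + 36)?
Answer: -3510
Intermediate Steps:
B = 2 (B = 18/9 = 18*(⅑) = 2)
G(z(4)) + (B - 1*(-38))*(-88) = 10 + (2 - 1*(-38))*(-88) = 10 + (2 + 38)*(-88) = 10 + 40*(-88) = 10 - 3520 = -3510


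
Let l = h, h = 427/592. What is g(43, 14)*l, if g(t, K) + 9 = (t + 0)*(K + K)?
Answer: 510265/592 ≈ 861.93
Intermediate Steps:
h = 427/592 (h = 427*(1/592) = 427/592 ≈ 0.72128)
g(t, K) = -9 + 2*K*t (g(t, K) = -9 + (t + 0)*(K + K) = -9 + t*(2*K) = -9 + 2*K*t)
l = 427/592 ≈ 0.72128
g(43, 14)*l = (-9 + 2*14*43)*(427/592) = (-9 + 1204)*(427/592) = 1195*(427/592) = 510265/592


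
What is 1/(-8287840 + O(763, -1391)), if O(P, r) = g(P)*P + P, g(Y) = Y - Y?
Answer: -1/8287077 ≈ -1.2067e-7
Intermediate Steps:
g(Y) = 0
O(P, r) = P (O(P, r) = 0*P + P = 0 + P = P)
1/(-8287840 + O(763, -1391)) = 1/(-8287840 + 763) = 1/(-8287077) = -1/8287077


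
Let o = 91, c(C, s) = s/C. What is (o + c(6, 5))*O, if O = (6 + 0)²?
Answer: 3306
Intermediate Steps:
O = 36 (O = 6² = 36)
(o + c(6, 5))*O = (91 + 5/6)*36 = (91 + 5*(⅙))*36 = (91 + ⅚)*36 = (551/6)*36 = 3306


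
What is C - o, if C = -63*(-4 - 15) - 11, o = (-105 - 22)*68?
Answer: 9822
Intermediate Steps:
o = -8636 (o = -127*68 = -8636)
C = 1186 (C = -63*(-19) - 11 = 1197 - 11 = 1186)
C - o = 1186 - 1*(-8636) = 1186 + 8636 = 9822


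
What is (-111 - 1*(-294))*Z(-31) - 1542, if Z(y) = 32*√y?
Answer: -1542 + 5856*I*√31 ≈ -1542.0 + 32605.0*I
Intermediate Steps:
(-111 - 1*(-294))*Z(-31) - 1542 = (-111 - 1*(-294))*(32*√(-31)) - 1542 = (-111 + 294)*(32*(I*√31)) - 1542 = 183*(32*I*√31) - 1542 = 5856*I*√31 - 1542 = -1542 + 5856*I*√31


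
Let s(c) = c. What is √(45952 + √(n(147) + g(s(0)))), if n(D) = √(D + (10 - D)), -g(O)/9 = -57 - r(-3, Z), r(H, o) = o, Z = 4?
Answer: √(45952 + √(549 + √10)) ≈ 214.42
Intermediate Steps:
g(O) = 549 (g(O) = -9*(-57 - 1*4) = -9*(-57 - 4) = -9*(-61) = 549)
n(D) = √10
√(45952 + √(n(147) + g(s(0)))) = √(45952 + √(√10 + 549)) = √(45952 + √(549 + √10))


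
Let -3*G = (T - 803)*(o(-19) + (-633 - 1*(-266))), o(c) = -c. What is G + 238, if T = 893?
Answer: 10678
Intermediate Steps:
G = 10440 (G = -(893 - 803)*(-1*(-19) + (-633 - 1*(-266)))/3 = -30*(19 + (-633 + 266)) = -30*(19 - 367) = -30*(-348) = -1/3*(-31320) = 10440)
G + 238 = 10440 + 238 = 10678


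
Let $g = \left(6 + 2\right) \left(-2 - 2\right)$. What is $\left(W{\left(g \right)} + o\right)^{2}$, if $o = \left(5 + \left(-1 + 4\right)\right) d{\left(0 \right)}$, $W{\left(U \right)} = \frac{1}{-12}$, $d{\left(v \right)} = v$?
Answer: $\frac{1}{144} \approx 0.0069444$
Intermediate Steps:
$g = -32$ ($g = 8 \left(-4\right) = -32$)
$W{\left(U \right)} = - \frac{1}{12}$
$o = 0$ ($o = \left(5 + \left(-1 + 4\right)\right) 0 = \left(5 + 3\right) 0 = 8 \cdot 0 = 0$)
$\left(W{\left(g \right)} + o\right)^{2} = \left(- \frac{1}{12} + 0\right)^{2} = \left(- \frac{1}{12}\right)^{2} = \frac{1}{144}$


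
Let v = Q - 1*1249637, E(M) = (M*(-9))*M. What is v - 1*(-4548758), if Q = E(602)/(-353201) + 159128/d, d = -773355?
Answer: 901156573431367007/273149759355 ≈ 3.2991e+6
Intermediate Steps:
E(M) = -9*M² (E(M) = (-9*M)*M = -9*M²)
Q = 2466198340052/273149759355 (Q = -9*602²/(-353201) + 159128/(-773355) = -9*362404*(-1/353201) + 159128*(-1/773355) = -3261636*(-1/353201) - 159128/773355 = 3261636/353201 - 159128/773355 = 2466198340052/273149759355 ≈ 9.0287)
v = -341335579632764083/273149759355 (v = 2466198340052/273149759355 - 1*1249637 = 2466198340052/273149759355 - 1249637 = -341335579632764083/273149759355 ≈ -1.2496e+6)
v - 1*(-4548758) = -341335579632764083/273149759355 - 1*(-4548758) = -341335579632764083/273149759355 + 4548758 = 901156573431367007/273149759355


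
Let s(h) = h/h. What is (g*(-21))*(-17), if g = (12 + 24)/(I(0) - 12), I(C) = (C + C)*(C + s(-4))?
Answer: -1071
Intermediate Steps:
s(h) = 1
I(C) = 2*C*(1 + C) (I(C) = (C + C)*(C + 1) = (2*C)*(1 + C) = 2*C*(1 + C))
g = -3 (g = (12 + 24)/(2*0*(1 + 0) - 12) = 36/(2*0*1 - 12) = 36/(0 - 12) = 36/(-12) = 36*(-1/12) = -3)
(g*(-21))*(-17) = -3*(-21)*(-17) = 63*(-17) = -1071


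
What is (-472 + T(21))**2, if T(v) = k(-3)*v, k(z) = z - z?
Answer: 222784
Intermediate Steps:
k(z) = 0
T(v) = 0 (T(v) = 0*v = 0)
(-472 + T(21))**2 = (-472 + 0)**2 = (-472)**2 = 222784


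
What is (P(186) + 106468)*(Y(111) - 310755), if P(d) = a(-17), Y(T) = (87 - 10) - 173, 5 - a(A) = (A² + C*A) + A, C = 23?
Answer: -33134229792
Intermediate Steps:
a(A) = 5 - A² - 24*A (a(A) = 5 - ((A² + 23*A) + A) = 5 - (A² + 24*A) = 5 + (-A² - 24*A) = 5 - A² - 24*A)
Y(T) = -96 (Y(T) = 77 - 173 = -96)
P(d) = 124 (P(d) = 5 - 1*(-17)² - 24*(-17) = 5 - 1*289 + 408 = 5 - 289 + 408 = 124)
(P(186) + 106468)*(Y(111) - 310755) = (124 + 106468)*(-96 - 310755) = 106592*(-310851) = -33134229792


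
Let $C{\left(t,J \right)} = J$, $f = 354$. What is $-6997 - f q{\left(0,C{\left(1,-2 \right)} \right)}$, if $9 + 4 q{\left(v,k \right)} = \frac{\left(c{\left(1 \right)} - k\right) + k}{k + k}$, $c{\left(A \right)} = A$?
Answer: $- \frac{49427}{8} \approx -6178.4$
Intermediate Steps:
$q{\left(v,k \right)} = - \frac{9}{4} + \frac{1}{8 k}$ ($q{\left(v,k \right)} = - \frac{9}{4} + \frac{\left(\left(1 - k\right) + k\right) \frac{1}{k + k}}{4} = - \frac{9}{4} + \frac{1 \frac{1}{2 k}}{4} = - \frac{9}{4} + \frac{\frac{1}{2} \frac{1}{k}}{4} = - \frac{9}{4} + \frac{1}{8 k}$)
$-6997 - f q{\left(0,C{\left(1,-2 \right)} \right)} = -6997 - 354 \frac{1 - -36}{8 \left(-2\right)} = -6997 - 354 \cdot \frac{1}{8} \left(- \frac{1}{2}\right) \left(1 + 36\right) = -6997 - 354 \cdot \frac{1}{8} \left(- \frac{1}{2}\right) 37 = -6997 - 354 \left(- \frac{37}{16}\right) = -6997 - - \frac{6549}{8} = -6997 + \frac{6549}{8} = - \frac{49427}{8}$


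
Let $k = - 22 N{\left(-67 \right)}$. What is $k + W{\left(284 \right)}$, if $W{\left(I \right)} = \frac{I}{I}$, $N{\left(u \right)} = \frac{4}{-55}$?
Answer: $\frac{13}{5} \approx 2.6$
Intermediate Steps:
$N{\left(u \right)} = - \frac{4}{55}$ ($N{\left(u \right)} = 4 \left(- \frac{1}{55}\right) = - \frac{4}{55}$)
$W{\left(I \right)} = 1$
$k = \frac{8}{5}$ ($k = \left(-22\right) \left(- \frac{4}{55}\right) = \frac{8}{5} \approx 1.6$)
$k + W{\left(284 \right)} = \frac{8}{5} + 1 = \frac{13}{5}$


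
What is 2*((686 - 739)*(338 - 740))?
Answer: 42612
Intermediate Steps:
2*((686 - 739)*(338 - 740)) = 2*(-53*(-402)) = 2*21306 = 42612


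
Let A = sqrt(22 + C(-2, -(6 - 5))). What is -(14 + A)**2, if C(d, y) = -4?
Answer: -214 - 84*sqrt(2) ≈ -332.79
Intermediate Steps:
A = 3*sqrt(2) (A = sqrt(22 - 4) = sqrt(18) = 3*sqrt(2) ≈ 4.2426)
-(14 + A)**2 = -(14 + 3*sqrt(2))**2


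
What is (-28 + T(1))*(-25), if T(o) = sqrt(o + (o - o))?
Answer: 675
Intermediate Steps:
T(o) = sqrt(o) (T(o) = sqrt(o + 0) = sqrt(o))
(-28 + T(1))*(-25) = (-28 + sqrt(1))*(-25) = (-28 + 1)*(-25) = -27*(-25) = 675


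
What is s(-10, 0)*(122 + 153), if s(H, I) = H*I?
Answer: 0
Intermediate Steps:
s(-10, 0)*(122 + 153) = (-10*0)*(122 + 153) = 0*275 = 0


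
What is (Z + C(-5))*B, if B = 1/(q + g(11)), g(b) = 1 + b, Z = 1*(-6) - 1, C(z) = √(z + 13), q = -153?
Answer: 7/141 - 2*√2/141 ≈ 0.029586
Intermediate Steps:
C(z) = √(13 + z)
Z = -7 (Z = -6 - 1 = -7)
B = -1/141 (B = 1/(-153 + (1 + 11)) = 1/(-153 + 12) = 1/(-141) = -1/141 ≈ -0.0070922)
(Z + C(-5))*B = (-7 + √(13 - 5))*(-1/141) = (-7 + √8)*(-1/141) = (-7 + 2*√2)*(-1/141) = 7/141 - 2*√2/141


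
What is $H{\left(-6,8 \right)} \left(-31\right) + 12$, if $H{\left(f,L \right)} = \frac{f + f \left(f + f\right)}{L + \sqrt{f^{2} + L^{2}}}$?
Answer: $- \frac{305}{3} \approx -101.67$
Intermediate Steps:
$H{\left(f,L \right)} = \frac{f + 2 f^{2}}{L + \sqrt{L^{2} + f^{2}}}$ ($H{\left(f,L \right)} = \frac{f + f 2 f}{L + \sqrt{L^{2} + f^{2}}} = \frac{f + 2 f^{2}}{L + \sqrt{L^{2} + f^{2}}}$)
$H{\left(-6,8 \right)} \left(-31\right) + 12 = - \frac{6 \left(1 + 2 \left(-6\right)\right)}{8 + \sqrt{8^{2} + \left(-6\right)^{2}}} \left(-31\right) + 12 = - \frac{6 \left(1 - 12\right)}{8 + \sqrt{64 + 36}} \left(-31\right) + 12 = \left(-6\right) \frac{1}{8 + \sqrt{100}} \left(-11\right) \left(-31\right) + 12 = \left(-6\right) \frac{1}{8 + 10} \left(-11\right) \left(-31\right) + 12 = \left(-6\right) \frac{1}{18} \left(-11\right) \left(-31\right) + 12 = \frac{11}{3} \left(-31\right) + 12 = - \frac{341}{3} + 12 = - \frac{305}{3}$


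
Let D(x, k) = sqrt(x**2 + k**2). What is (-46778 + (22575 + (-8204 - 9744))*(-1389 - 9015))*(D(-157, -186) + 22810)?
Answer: -1099124621660 - 819163462*sqrt(205) ≈ -1.1109e+12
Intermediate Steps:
D(x, k) = sqrt(k**2 + x**2)
(-46778 + (22575 + (-8204 - 9744))*(-1389 - 9015))*(D(-157, -186) + 22810) = (-46778 + (22575 + (-8204 - 9744))*(-1389 - 9015))*(sqrt((-186)**2 + (-157)**2) + 22810) = (-46778 + (22575 - 17948)*(-10404))*(sqrt(34596 + 24649) + 22810) = (-46778 + 4627*(-10404))*(sqrt(59245) + 22810) = (-46778 - 48139308)*(17*sqrt(205) + 22810) = -48186086*(22810 + 17*sqrt(205)) = -1099124621660 - 819163462*sqrt(205)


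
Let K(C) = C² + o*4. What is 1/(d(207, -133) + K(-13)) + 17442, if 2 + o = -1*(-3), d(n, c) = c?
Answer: 697681/40 ≈ 17442.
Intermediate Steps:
o = 1 (o = -2 - 1*(-3) = -2 + 3 = 1)
K(C) = 4 + C² (K(C) = C² + 1*4 = C² + 4 = 4 + C²)
1/(d(207, -133) + K(-13)) + 17442 = 1/(-133 + (4 + (-13)²)) + 17442 = 1/(-133 + (4 + 169)) + 17442 = 1/(-133 + 173) + 17442 = 1/40 + 17442 = 697681/40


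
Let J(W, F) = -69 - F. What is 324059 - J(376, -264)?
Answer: 323864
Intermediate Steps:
324059 - J(376, -264) = 324059 - (-69 - 1*(-264)) = 324059 - (-69 + 264) = 324059 - 1*195 = 324059 - 195 = 323864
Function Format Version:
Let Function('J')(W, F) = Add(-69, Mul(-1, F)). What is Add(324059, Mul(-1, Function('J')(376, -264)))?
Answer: 323864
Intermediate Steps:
Add(324059, Mul(-1, Function('J')(376, -264))) = Add(324059, Mul(-1, Add(-69, Mul(-1, -264)))) = Add(324059, Mul(-1, Add(-69, 264))) = Add(324059, Mul(-1, 195)) = Add(324059, -195) = 323864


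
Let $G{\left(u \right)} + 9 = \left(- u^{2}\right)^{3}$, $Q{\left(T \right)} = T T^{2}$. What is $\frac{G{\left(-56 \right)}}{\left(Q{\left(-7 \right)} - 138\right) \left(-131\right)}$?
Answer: $- \frac{30840979465}{63011} \approx -4.8945 \cdot 10^{5}$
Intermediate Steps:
$Q{\left(T \right)} = T^{3}$
$G{\left(u \right)} = -9 - u^{6}$ ($G{\left(u \right)} = -9 + \left(- u^{2}\right)^{3} = -9 - u^{6}$)
$\frac{G{\left(-56 \right)}}{\left(Q{\left(-7 \right)} - 138\right) \left(-131\right)} = \frac{-9 - \left(-56\right)^{6}}{\left(\left(-7\right)^{3} - 138\right) \left(-131\right)} = \frac{-9 - 30840979456}{\left(-343 - 138\right) \left(-131\right)} = \frac{-9 - 30840979456}{\left(-481\right) \left(-131\right)} = - \frac{30840979465}{63011}$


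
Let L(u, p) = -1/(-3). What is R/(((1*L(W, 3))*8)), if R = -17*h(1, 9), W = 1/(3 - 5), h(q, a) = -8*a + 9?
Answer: 3213/8 ≈ 401.63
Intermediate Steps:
h(q, a) = 9 - 8*a
W = -½ (W = 1/(-2) = -½ ≈ -0.50000)
L(u, p) = ⅓ (L(u, p) = -1*(-⅓) = ⅓)
R = 1071 (R = -17*(9 - 8*9) = -17*(9 - 72) = -17*(-63) = 1071)
R/(((1*L(W, 3))*8)) = 1071/(((1*(⅓))*8)) = 1071/(((⅓)*8)) = 1071/(8/3) = 1071*(3/8) = 3213/8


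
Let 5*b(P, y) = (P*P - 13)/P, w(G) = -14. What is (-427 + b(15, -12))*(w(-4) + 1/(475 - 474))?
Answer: 413569/75 ≈ 5514.3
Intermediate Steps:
b(P, y) = (-13 + P**2)/(5*P) (b(P, y) = ((P*P - 13)/P)/5 = ((P**2 - 13)/P)/5 = ((-13 + P**2)/P)/5 = (-13 + P**2)/(5*P))
(-427 + b(15, -12))*(w(-4) + 1/(475 - 474)) = (-427 + (1/5)*(-13 + 15**2)/15)*(-14 + 1/(475 - 474)) = (-427 + (1/5)*(1/15)*(-13 + 225))*(-14 + 1/1) = (-427 + (1/5)*(1/15)*212)*(-14 + 1) = (-427 + 212/75)*(-13) = -31813/75*(-13) = 413569/75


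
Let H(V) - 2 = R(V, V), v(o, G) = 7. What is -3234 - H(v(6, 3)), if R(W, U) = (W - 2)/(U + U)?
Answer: -45309/14 ≈ -3236.4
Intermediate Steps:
R(W, U) = (-2 + W)/(2*U) (R(W, U) = (-2 + W)/((2*U)) = (-2 + W)*(1/(2*U)) = (-2 + W)/(2*U))
H(V) = 2 + (-2 + V)/(2*V)
-3234 - H(v(6, 3)) = -3234 - (5/2 - 1/7) = -3234 - (5/2 - 1*⅐) = -3234 - (5/2 - ⅐) = -3234 - 1*33/14 = -3234 - 33/14 = -45309/14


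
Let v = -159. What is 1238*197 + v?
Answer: 243727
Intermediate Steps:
1238*197 + v = 1238*197 - 159 = 243886 - 159 = 243727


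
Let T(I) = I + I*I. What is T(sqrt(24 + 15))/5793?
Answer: 13/1931 + sqrt(39)/5793 ≈ 0.0078103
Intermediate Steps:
T(I) = I + I**2
T(sqrt(24 + 15))/5793 = (sqrt(24 + 15)*(1 + sqrt(24 + 15)))/5793 = (sqrt(39)*(1 + sqrt(39)))*(1/5793) = sqrt(39)*(1 + sqrt(39))/5793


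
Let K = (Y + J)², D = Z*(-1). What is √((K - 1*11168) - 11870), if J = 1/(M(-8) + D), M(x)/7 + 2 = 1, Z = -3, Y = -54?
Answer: I*√321519/4 ≈ 141.76*I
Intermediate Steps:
M(x) = -7 (M(x) = -14 + 7*1 = -14 + 7 = -7)
D = 3 (D = -3*(-1) = 3)
J = -¼ (J = 1/(-7 + 3) = 1/(-4) = -¼ ≈ -0.25000)
K = 47089/16 (K = (-54 - ¼)² = (-217/4)² = 47089/16 ≈ 2943.1)
√((K - 1*11168) - 11870) = √((47089/16 - 1*11168) - 11870) = √((47089/16 - 11168) - 11870) = √(-131599/16 - 11870) = √(-321519/16) = I*√321519/4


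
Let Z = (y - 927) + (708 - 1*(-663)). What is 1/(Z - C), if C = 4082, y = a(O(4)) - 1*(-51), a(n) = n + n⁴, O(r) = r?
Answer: -1/3327 ≈ -0.00030057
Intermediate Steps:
y = 311 (y = (4 + 4⁴) - 1*(-51) = (4 + 256) + 51 = 260 + 51 = 311)
Z = 755 (Z = (311 - 927) + (708 - 1*(-663)) = -616 + (708 + 663) = -616 + 1371 = 755)
1/(Z - C) = 1/(755 - 1*4082) = 1/(755 - 4082) = 1/(-3327) = -1/3327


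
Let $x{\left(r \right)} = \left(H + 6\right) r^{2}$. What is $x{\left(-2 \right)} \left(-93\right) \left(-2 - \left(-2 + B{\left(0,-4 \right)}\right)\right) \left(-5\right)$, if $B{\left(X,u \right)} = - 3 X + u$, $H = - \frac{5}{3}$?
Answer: $32240$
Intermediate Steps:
$H = - \frac{5}{3}$ ($H = \left(-5\right) \frac{1}{3} = - \frac{5}{3} \approx -1.6667$)
$B{\left(X,u \right)} = u - 3 X$
$x{\left(r \right)} = \frac{13 r^{2}}{3}$ ($x{\left(r \right)} = \left(- \frac{5}{3} + 6\right) r^{2} = \frac{13 r^{2}}{3}$)
$x{\left(-2 \right)} \left(-93\right) \left(-2 - \left(-2 + B{\left(0,-4 \right)}\right)\right) \left(-5\right) = \frac{13 \left(-2\right)^{2}}{3} \left(-93\right) \left(-2 + \left(2 - \left(-4 - 0\right)\right)\right) \left(-5\right) = \frac{13}{3} \cdot 4 \left(-93\right) \left(-2 + \left(2 - \left(-4 + 0\right)\right)\right) \left(-5\right) = \frac{52}{3} \left(-93\right) \left(-2 + \left(2 - -4\right)\right) \left(-5\right) = - 1612 \left(-2 + \left(2 + 4\right)\right) \left(-5\right) = - 1612 \left(-2 + 6\right) \left(-5\right) = - 1612 \cdot 4 \left(-5\right) = \left(-1612\right) \left(-20\right) = 32240$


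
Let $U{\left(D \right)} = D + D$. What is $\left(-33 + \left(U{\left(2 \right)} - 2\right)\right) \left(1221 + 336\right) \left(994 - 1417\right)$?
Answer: $20416941$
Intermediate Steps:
$U{\left(D \right)} = 2 D$
$\left(-33 + \left(U{\left(2 \right)} - 2\right)\right) \left(1221 + 336\right) \left(994 - 1417\right) = \left(-33 + \left(2 \cdot 2 - 2\right)\right) \left(1221 + 336\right) \left(994 - 1417\right) = \left(-33 + \left(4 - 2\right)\right) 1557 \left(-423\right) = \left(-33 + 2\right) \left(-658611\right) = \left(-31\right) \left(-658611\right) = 20416941$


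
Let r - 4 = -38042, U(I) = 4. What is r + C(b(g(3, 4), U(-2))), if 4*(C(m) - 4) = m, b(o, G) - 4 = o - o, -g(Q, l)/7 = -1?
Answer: -38033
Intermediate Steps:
g(Q, l) = 7 (g(Q, l) = -7*(-1) = 7)
b(o, G) = 4 (b(o, G) = 4 + (o - o) = 4 + 0 = 4)
r = -38038 (r = 4 - 38042 = -38038)
C(m) = 4 + m/4
r + C(b(g(3, 4), U(-2))) = -38038 + (4 + (¼)*4) = -38038 + (4 + 1) = -38038 + 5 = -38033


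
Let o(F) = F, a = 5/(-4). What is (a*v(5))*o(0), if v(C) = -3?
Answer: 0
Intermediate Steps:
a = -5/4 (a = 5*(-¼) = -5/4 ≈ -1.2500)
(a*v(5))*o(0) = -5/4*(-3)*0 = (15/4)*0 = 0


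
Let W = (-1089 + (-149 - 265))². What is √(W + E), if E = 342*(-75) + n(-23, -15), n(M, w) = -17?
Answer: √2233342 ≈ 1494.4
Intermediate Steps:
W = 2259009 (W = (-1089 - 414)² = (-1503)² = 2259009)
E = -25667 (E = 342*(-75) - 17 = -25650 - 17 = -25667)
√(W + E) = √(2259009 - 25667) = √2233342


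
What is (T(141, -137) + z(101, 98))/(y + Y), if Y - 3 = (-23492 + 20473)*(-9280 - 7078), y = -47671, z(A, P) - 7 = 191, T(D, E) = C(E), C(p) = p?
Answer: 61/49337134 ≈ 1.2364e-6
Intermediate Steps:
T(D, E) = E
z(A, P) = 198 (z(A, P) = 7 + 191 = 198)
Y = 49384805 (Y = 3 + (-23492 + 20473)*(-9280 - 7078) = 3 - 3019*(-16358) = 3 + 49384802 = 49384805)
(T(141, -137) + z(101, 98))/(y + Y) = (-137 + 198)/(-47671 + 49384805) = 61/49337134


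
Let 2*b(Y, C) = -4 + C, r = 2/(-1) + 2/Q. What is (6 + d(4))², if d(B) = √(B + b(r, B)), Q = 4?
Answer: 64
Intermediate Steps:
r = -3/2 (r = 2/(-1) + 2/4 = 2*(-1) + 2*(¼) = -2 + ½ = -3/2 ≈ -1.5000)
b(Y, C) = -2 + C/2 (b(Y, C) = (-4 + C)/2 = -2 + C/2)
d(B) = √(-2 + 3*B/2) (d(B) = √(B + (-2 + B/2)) = √(-2 + 3*B/2))
(6 + d(4))² = (6 + √(-8 + 6*4)/2)² = (6 + √(-8 + 24)/2)² = (6 + √16/2)² = (6 + (½)*4)² = (6 + 2)² = 8² = 64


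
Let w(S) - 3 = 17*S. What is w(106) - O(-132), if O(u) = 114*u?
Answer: 16853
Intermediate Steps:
w(S) = 3 + 17*S
w(106) - O(-132) = (3 + 17*106) - 114*(-132) = (3 + 1802) - 1*(-15048) = 1805 + 15048 = 16853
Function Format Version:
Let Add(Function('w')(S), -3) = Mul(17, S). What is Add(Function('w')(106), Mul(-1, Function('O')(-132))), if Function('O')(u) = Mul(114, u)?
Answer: 16853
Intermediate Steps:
Function('w')(S) = Add(3, Mul(17, S))
Add(Function('w')(106), Mul(-1, Function('O')(-132))) = Add(Add(3, Mul(17, 106)), Mul(-1, Mul(114, -132))) = Add(Add(3, 1802), Mul(-1, -15048)) = Add(1805, 15048) = 16853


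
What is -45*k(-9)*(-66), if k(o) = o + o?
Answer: -53460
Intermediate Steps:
k(o) = 2*o
-45*k(-9)*(-66) = -90*(-9)*(-66) = -45*(-18)*(-66) = 810*(-66) = -53460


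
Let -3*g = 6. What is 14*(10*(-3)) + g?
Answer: -422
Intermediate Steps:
g = -2 (g = -⅓*6 = -2)
14*(10*(-3)) + g = 14*(10*(-3)) - 2 = 14*(-30) - 2 = -420 - 2 = -422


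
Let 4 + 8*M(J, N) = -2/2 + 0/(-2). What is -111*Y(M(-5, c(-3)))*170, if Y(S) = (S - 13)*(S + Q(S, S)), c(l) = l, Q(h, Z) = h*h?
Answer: -15426225/256 ≈ -60259.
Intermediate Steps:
Q(h, Z) = h**2
M(J, N) = -5/8 (M(J, N) = -1/2 + (-2/2 + 0/(-2))/8 = -1/2 + (-2*1/2 + 0*(-1/2))/8 = -1/2 + (-1 + 0)/8 = -1/2 + (1/8)*(-1) = -1/2 - 1/8 = -5/8)
Y(S) = (-13 + S)*(S + S**2) (Y(S) = (S - 13)*(S + S**2) = (-13 + S)*(S + S**2))
-111*Y(M(-5, c(-3)))*170 = -(-555)*(-13 + (-5/8)**2 - 12*(-5/8))/8*170 = -(-555)*(-13 + 25/64 + 15/2)/8*170 = -(-555)*(-327)/(8*64)*170 = -111*1635/512*170 = -181485/512*170 = -15426225/256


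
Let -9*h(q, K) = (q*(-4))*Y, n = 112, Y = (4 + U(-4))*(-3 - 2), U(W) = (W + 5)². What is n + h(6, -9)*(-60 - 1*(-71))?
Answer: -1864/3 ≈ -621.33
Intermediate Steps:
U(W) = (5 + W)²
Y = -25 (Y = (4 + (5 - 4)²)*(-3 - 2) = (4 + 1²)*(-5) = (4 + 1)*(-5) = 5*(-5) = -25)
h(q, K) = -100*q/9 (h(q, K) = -q*(-4)*(-25)/9 = -(-4*q)*(-25)/9 = -100*q/9)
n + h(6, -9)*(-60 - 1*(-71)) = 112 + (-100/9*6)*(-60 - 1*(-71)) = 112 - 200*(-60 + 71)/3 = 112 - 200/3*11 = 112 - 2200/3 = -1864/3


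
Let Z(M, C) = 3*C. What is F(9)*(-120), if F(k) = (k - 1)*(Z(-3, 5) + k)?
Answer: -23040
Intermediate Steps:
F(k) = (-1 + k)*(15 + k) (F(k) = (k - 1)*(3*5 + k) = (-1 + k)*(15 + k))
F(9)*(-120) = (-15 + 9² + 14*9)*(-120) = (-15 + 81 + 126)*(-120) = 192*(-120) = -23040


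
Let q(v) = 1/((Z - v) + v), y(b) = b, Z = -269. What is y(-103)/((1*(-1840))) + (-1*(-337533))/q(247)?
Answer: -167065333577/1840 ≈ -9.0796e+7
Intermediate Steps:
q(v) = -1/269 (q(v) = 1/((-269 - v) + v) = 1/(-269) = -1/269)
y(-103)/((1*(-1840))) + (-1*(-337533))/q(247) = -103/(1*(-1840)) + (-1*(-337533))/(-1/269) = -103/(-1840) + 337533*(-269) = -103*(-1/1840) - 90796377 = 103/1840 - 90796377 = -167065333577/1840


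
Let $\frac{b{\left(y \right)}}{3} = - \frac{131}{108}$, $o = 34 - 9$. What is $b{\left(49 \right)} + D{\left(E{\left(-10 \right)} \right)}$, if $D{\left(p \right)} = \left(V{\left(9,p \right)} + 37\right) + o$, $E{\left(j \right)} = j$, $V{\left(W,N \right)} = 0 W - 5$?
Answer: $\frac{1921}{36} \approx 53.361$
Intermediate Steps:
$V{\left(W,N \right)} = -5$ ($V{\left(W,N \right)} = 0 - 5 = -5$)
$o = 25$ ($o = 34 - 9 = 25$)
$b{\left(y \right)} = - \frac{131}{36}$ ($b{\left(y \right)} = 3 \left(- \frac{131}{108}\right) = - \frac{131}{36}$)
$D{\left(p \right)} = 57$ ($D{\left(p \right)} = \left(-5 + 37\right) + 25 = 32 + 25 = 57$)
$b{\left(49 \right)} + D{\left(E{\left(-10 \right)} \right)} = - \frac{131}{36} + 57 = \frac{1921}{36}$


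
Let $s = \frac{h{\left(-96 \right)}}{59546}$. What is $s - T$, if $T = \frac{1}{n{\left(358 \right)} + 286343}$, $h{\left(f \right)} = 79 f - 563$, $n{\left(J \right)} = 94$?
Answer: $- \frac{2333661785}{17056177602} \approx -0.13682$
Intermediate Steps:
$h{\left(f \right)} = -563 + 79 f$
$T = \frac{1}{286437}$ ($T = \frac{1}{94 + 286343} = \frac{1}{286437} \approx 3.4912 \cdot 10^{-6}$)
$s = - \frac{8147}{59546}$ ($s = \frac{-563 + 79 \left(-96\right)}{59546} = \left(-563 - 7584\right) \frac{1}{59546} = \left(-8147\right) \frac{1}{59546} = - \frac{8147}{59546} \approx -0.13682$)
$s - T = - \frac{8147}{59546} - \frac{1}{286437} = - \frac{2333661785}{17056177602}$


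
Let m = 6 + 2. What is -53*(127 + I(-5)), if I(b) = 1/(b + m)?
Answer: -20246/3 ≈ -6748.7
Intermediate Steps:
m = 8
I(b) = 1/(8 + b) (I(b) = 1/(b + 8) = 1/(8 + b))
-53*(127 + I(-5)) = -53*(127 + 1/(8 - 5)) = -53*(127 + 1/3) = -53*382/3 = -20246/3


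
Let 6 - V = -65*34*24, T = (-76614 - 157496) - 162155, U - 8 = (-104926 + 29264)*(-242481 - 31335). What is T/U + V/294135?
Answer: 14651495421859/81249758943160 ≈ 0.18033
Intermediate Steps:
U = 20717466200 (U = 8 + (-104926 + 29264)*(-242481 - 31335) = 8 - 75662*(-273816) = 8 + 20717466192 = 20717466200)
T = -396265 (T = -234110 - 162155 = -396265)
V = 53046 (V = 6 - (-65*34)*24 = 6 - (-2210)*24 = 6 - 1*(-53040) = 6 + 53040 = 53046)
T/U + V/294135 = -396265/20717466200 + 53046/294135 = -396265*1/20717466200 + 53046*(1/294135) = -79253/4143493240 + 17682/98045 = 14651495421859/81249758943160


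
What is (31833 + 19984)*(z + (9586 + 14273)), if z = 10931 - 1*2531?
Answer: 1671564603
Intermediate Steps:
z = 8400 (z = 10931 - 2531 = 8400)
(31833 + 19984)*(z + (9586 + 14273)) = (31833 + 19984)*(8400 + (9586 + 14273)) = 51817*(8400 + 23859) = 51817*32259 = 1671564603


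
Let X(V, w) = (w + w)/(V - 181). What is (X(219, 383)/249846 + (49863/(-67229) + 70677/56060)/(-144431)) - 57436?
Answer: -74207936506664211333899431/1292010874821751689780 ≈ -57436.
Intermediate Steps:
X(V, w) = 2*w/(-181 + V) (X(V, w) = (2*w)/(-181 + V) = 2*w/(-181 + V))
(X(219, 383)/249846 + (49863/(-67229) + 70677/56060)/(-144431)) - 57436 = ((2*383/(-181 + 219))/249846 + (49863/(-67229) + 70677/56060)/(-144431)) - 57436 = ((2*383/38)*(1/249846) + (49863*(-1/67229) + 70677*(1/56060))*(-1/144431)) - 57436 = ((2*383*(1/38))*(1/249846) + (-49863/67229 + 70677/56060)*(-1/144431)) - 57436 = ((383/19)*(1/249846) + (1956224253/3768857740)*(-1/144431)) - 57436 = (383/4747074 - 1956224253/544339892245940) - 57436 = 99597918720304649/1292010874821751689780 - 57436 = -74207936506664211333899431/1292010874821751689780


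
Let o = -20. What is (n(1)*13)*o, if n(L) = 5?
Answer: -1300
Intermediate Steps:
(n(1)*13)*o = (5*13)*(-20) = 65*(-20) = -1300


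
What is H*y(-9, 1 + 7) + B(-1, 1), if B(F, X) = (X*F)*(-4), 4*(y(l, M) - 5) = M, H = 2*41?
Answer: 578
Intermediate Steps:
H = 82
y(l, M) = 5 + M/4
B(F, X) = -4*F*X (B(F, X) = (F*X)*(-4) = -4*F*X)
H*y(-9, 1 + 7) + B(-1, 1) = 82*(5 + (1 + 7)/4) - 4*(-1)*1 = 82*(5 + (¼)*8) + 4 = 82*(5 + 2) + 4 = 82*7 + 4 = 574 + 4 = 578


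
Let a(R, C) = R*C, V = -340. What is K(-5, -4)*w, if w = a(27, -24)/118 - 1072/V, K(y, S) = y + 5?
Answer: 0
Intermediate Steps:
K(y, S) = 5 + y
a(R, C) = C*R
w = -11728/5015 (w = -24*27/118 - 1072/(-340) = -648*1/118 - 1072*(-1/340) = -324/59 + 268/85 = -11728/5015 ≈ -2.3386)
K(-5, -4)*w = (5 - 5)*(-11728/5015) = 0*(-11728/5015) = 0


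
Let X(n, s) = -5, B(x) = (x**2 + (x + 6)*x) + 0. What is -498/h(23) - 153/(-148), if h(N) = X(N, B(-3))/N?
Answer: 1695957/740 ≈ 2291.8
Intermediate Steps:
B(x) = x**2 + x*(6 + x) (B(x) = (x**2 + (6 + x)*x) + 0 = (x**2 + x*(6 + x)) + 0 = x**2 + x*(6 + x))
h(N) = -5/N
-498/h(23) - 153/(-148) = -498/((-5/23)) - 153/(-148) = -498/((-5*1/23)) - 153*(-1/148) = -498/(-5/23) + 153/148 = -498*(-23/5) + 153/148 = 11454/5 + 153/148 = 1695957/740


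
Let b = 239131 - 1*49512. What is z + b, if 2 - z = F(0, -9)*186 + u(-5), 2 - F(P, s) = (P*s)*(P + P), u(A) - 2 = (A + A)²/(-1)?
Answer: 189347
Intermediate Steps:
u(A) = 2 - 4*A² (u(A) = 2 + (A + A)²/(-1) = 2 + (2*A)²*(-1) = 2 + (4*A²)*(-1) = 2 - 4*A²)
b = 189619 (b = 239131 - 49512 = 189619)
F(P, s) = 2 - 2*s*P² (F(P, s) = 2 - P*s*(P + P) = 2 - P*s*2*P = 2 - 2*s*P²)
z = -272 (z = 2 - ((2 - 2*(-9)*0²)*186 + (2 - 4*(-5)²)) = 2 - ((2 - 2*(-9)*0)*186 + (2 - 4*25)) = 2 - ((2 + 0)*186 + (2 - 100)) = 2 - (2*186 - 98) = 2 - (372 - 98) = 2 - 1*274 = 2 - 274 = -272)
z + b = -272 + 189619 = 189347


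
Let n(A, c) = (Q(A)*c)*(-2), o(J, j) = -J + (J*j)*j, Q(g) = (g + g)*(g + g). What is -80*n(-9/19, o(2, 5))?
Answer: 2488320/361 ≈ 6892.9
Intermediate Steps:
Q(g) = 4*g**2 (Q(g) = (2*g)*(2*g) = 4*g**2)
o(J, j) = -J + J*j**2
n(A, c) = -8*c*A**2 (n(A, c) = ((4*A**2)*c)*(-2) = (4*c*A**2)*(-2) = -8*c*A**2)
-80*n(-9/19, o(2, 5)) = -(-640)*2*(-1 + 5**2)*(-9/19)**2 = -(-640)*2*(-1 + 25)*(-9*1/19)**2 = -(-640)*2*24*(-9/19)**2 = -(-640)*48*81/361 = -80*(-31104/361) = 2488320/361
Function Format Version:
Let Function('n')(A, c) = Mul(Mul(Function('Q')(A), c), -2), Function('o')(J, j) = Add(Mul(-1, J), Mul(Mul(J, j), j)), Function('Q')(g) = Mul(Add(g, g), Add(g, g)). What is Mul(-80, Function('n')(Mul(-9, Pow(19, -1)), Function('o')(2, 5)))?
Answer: Rational(2488320, 361) ≈ 6892.9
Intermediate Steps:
Function('Q')(g) = Mul(4, Pow(g, 2)) (Function('Q')(g) = Mul(Mul(2, g), Mul(2, g)) = Mul(4, Pow(g, 2)))
Function('o')(J, j) = Add(Mul(-1, J), Mul(J, Pow(j, 2)))
Function('n')(A, c) = Mul(-8, c, Pow(A, 2)) (Function('n')(A, c) = Mul(Mul(Mul(4, Pow(A, 2)), c), -2) = Mul(Mul(4, c, Pow(A, 2)), -2) = Mul(-8, c, Pow(A, 2)))
Mul(-80, Function('n')(Mul(-9, Pow(19, -1)), Function('o')(2, 5))) = Mul(-80, Mul(-8, Mul(2, Add(-1, Pow(5, 2))), Pow(Mul(-9, Pow(19, -1)), 2))) = Mul(-80, Mul(-8, Mul(2, Add(-1, 25)), Pow(Mul(-9, Rational(1, 19)), 2))) = Mul(-80, Mul(-8, Mul(2, 24), Pow(Rational(-9, 19), 2))) = Mul(-80, Mul(-8, 48, Rational(81, 361))) = Mul(-80, Rational(-31104, 361)) = Rational(2488320, 361)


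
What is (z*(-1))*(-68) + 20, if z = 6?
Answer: 428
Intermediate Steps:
(z*(-1))*(-68) + 20 = (6*(-1))*(-68) + 20 = -6*(-68) + 20 = 408 + 20 = 428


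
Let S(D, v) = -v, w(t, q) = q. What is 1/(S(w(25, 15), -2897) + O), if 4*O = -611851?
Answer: -4/600263 ≈ -6.6637e-6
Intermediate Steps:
O = -611851/4 (O = (1/4)*(-611851) = -611851/4 ≈ -1.5296e+5)
1/(S(w(25, 15), -2897) + O) = 1/(-1*(-2897) - 611851/4) = 1/(2897 - 611851/4) = 1/(-600263/4) = -4/600263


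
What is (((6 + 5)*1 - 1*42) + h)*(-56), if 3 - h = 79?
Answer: 5992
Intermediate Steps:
h = -76 (h = 3 - 1*79 = 3 - 79 = -76)
(((6 + 5)*1 - 1*42) + h)*(-56) = (((6 + 5)*1 - 1*42) - 76)*(-56) = ((11*1 - 42) - 76)*(-56) = ((11 - 42) - 76)*(-56) = (-31 - 76)*(-56) = -107*(-56) = 5992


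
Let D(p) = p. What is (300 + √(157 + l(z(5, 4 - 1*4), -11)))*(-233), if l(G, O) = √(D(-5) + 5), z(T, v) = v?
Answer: -69900 - 233*√157 ≈ -72820.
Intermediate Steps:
l(G, O) = 0 (l(G, O) = √(-5 + 5) = √0 = 0)
(300 + √(157 + l(z(5, 4 - 1*4), -11)))*(-233) = (300 + √(157 + 0))*(-233) = (300 + √157)*(-233) = -69900 - 233*√157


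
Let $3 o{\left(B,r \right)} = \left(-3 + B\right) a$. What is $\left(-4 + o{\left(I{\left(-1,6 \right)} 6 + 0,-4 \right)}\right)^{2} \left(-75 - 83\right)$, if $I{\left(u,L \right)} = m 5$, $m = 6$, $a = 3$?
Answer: $-4728782$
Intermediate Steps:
$I{\left(u,L \right)} = 30$ ($I{\left(u,L \right)} = 6 \cdot 5 = 30$)
$o{\left(B,r \right)} = -3 + B$ ($o{\left(B,r \right)} = \frac{\left(-3 + B\right) 3}{3} = \frac{-9 + 3 B}{3} = -3 + B$)
$\left(-4 + o{\left(I{\left(-1,6 \right)} 6 + 0,-4 \right)}\right)^{2} \left(-75 - 83\right) = \left(-4 + \left(-3 + \left(30 \cdot 6 + 0\right)\right)\right)^{2} \left(-75 - 83\right) = \left(-4 + \left(-3 + \left(180 + 0\right)\right)\right)^{2} \left(-158\right) = \left(-4 + \left(-3 + 180\right)\right)^{2} \left(-158\right) = \left(-4 + 177\right)^{2} \left(-158\right) = 173^{2} \left(-158\right) = 29929 \left(-158\right) = -4728782$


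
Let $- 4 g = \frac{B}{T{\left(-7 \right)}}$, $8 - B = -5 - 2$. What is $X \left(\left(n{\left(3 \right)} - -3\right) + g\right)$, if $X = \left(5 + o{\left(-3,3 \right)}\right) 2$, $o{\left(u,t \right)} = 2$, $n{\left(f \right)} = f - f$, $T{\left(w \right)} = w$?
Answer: $\frac{99}{2} \approx 49.5$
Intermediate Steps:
$B = 15$ ($B = 8 - \left(-5 - 2\right) = 8 - -7 = 8 + 7 = 15$)
$n{\left(f \right)} = 0$
$g = \frac{15}{28}$ ($g = - \frac{15 \frac{1}{-7}}{4} = - \frac{15 \left(- \frac{1}{7}\right)}{4} = \left(- \frac{1}{4}\right) \left(- \frac{15}{7}\right) = \frac{15}{28} \approx 0.53571$)
$X = 14$ ($X = \left(5 + 2\right) 2 = 7 \cdot 2 = 14$)
$X \left(\left(n{\left(3 \right)} - -3\right) + g\right) = 14 \left(\left(0 - -3\right) + \frac{15}{28}\right) = 14 \left(\left(0 + 3\right) + \frac{15}{28}\right) = 14 \left(3 + \frac{15}{28}\right) = 14 \cdot \frac{99}{28} = \frac{99}{2}$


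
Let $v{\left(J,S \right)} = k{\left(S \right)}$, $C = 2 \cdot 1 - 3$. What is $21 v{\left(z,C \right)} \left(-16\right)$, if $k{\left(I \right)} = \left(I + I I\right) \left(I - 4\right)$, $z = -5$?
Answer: $0$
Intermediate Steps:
$C = -1$ ($C = 2 - 3 = -1$)
$k{\left(I \right)} = \left(-4 + I\right) \left(I + I^{2}\right)$ ($k{\left(I \right)} = \left(I + I^{2}\right) \left(-4 + I\right) = \left(-4 + I\right) \left(I + I^{2}\right)$)
$v{\left(J,S \right)} = S \left(-4 + S^{2} - 3 S\right)$
$21 v{\left(z,C \right)} \left(-16\right) = 21 \left(- (-4 + \left(-1\right)^{2} - -3)\right) \left(-16\right) = 21 \left(- (-4 + 1 + 3)\right) \left(-16\right) = 21 \left(\left(-1\right) 0\right) \left(-16\right) = 21 \cdot 0 \left(-16\right) = 0 \left(-16\right) = 0$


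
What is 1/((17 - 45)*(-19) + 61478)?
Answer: 1/62010 ≈ 1.6126e-5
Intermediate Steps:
1/((17 - 45)*(-19) + 61478) = 1/(-28*(-19) + 61478) = 1/(532 + 61478) = 1/62010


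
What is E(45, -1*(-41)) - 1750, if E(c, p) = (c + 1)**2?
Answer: 366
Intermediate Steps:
E(c, p) = (1 + c)**2
E(45, -1*(-41)) - 1750 = (1 + 45)**2 - 1750 = 46**2 - 1750 = 2116 - 1750 = 366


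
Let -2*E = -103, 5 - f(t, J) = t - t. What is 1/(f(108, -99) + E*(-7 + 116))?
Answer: 2/11237 ≈ 0.00017798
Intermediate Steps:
f(t, J) = 5 (f(t, J) = 5 - (t - t) = 5 - 1*0 = 5 + 0 = 5)
E = 103/2 (E = -½*(-103) = 103/2 ≈ 51.500)
1/(f(108, -99) + E*(-7 + 116)) = 1/(5 + 103*(-7 + 116)/2) = 1/(5 + (103/2)*109) = 1/(5 + 11227/2) = 1/(11237/2) = 2/11237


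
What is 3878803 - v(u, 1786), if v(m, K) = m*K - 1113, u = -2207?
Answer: 7821618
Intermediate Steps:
v(m, K) = -1113 + K*m (v(m, K) = K*m - 1113 = -1113 + K*m)
3878803 - v(u, 1786) = 3878803 - (-1113 + 1786*(-2207)) = 3878803 - (-1113 - 3941702) = 3878803 - 1*(-3942815) = 3878803 + 3942815 = 7821618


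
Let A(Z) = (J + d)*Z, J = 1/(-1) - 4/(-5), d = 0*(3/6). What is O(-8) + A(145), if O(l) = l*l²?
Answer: -541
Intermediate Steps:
d = 0 (d = 0*(3*(⅙)) = 0*(½) = 0)
O(l) = l³
J = -⅕ (J = 1*(-1) - 4*(-⅕) = -1 + ⅘ = -⅕ ≈ -0.20000)
A(Z) = -Z/5 (A(Z) = (-⅕ + 0)*Z = -Z/5)
O(-8) + A(145) = (-8)³ - ⅕*145 = -512 - 29 = -541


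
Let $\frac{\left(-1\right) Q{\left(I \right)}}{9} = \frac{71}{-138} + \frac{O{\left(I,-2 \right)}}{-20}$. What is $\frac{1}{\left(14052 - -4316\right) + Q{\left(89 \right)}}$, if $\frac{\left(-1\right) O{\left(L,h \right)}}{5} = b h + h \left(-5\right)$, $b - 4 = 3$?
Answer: $\frac{46}{845555} \approx 5.4402 \cdot 10^{-5}$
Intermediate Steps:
$b = 7$ ($b = 4 + 3 = 7$)
$O{\left(L,h \right)} = - 10 h$ ($O{\left(L,h \right)} = - 5 \left(7 h + h \left(-5\right)\right) = - 5 \left(7 h - 5 h\right) = - 5 \cdot 2 h = - 10 h$)
$Q{\left(I \right)} = \frac{627}{46}$ ($Q{\left(I \right)} = - 9 \left(\frac{71}{-138} + \frac{\left(-10\right) \left(-2\right)}{-20}\right) = - 9 \left(71 \left(- \frac{1}{138}\right) + 20 \left(- \frac{1}{20}\right)\right) = - 9 \left(- \frac{71}{138} - 1\right) = \left(-9\right) \left(- \frac{209}{138}\right) = \frac{627}{46}$)
$\frac{1}{\left(14052 - -4316\right) + Q{\left(89 \right)}} = \frac{1}{\left(14052 - -4316\right) + \frac{627}{46}} = \frac{1}{\left(14052 + 4316\right) + \frac{627}{46}} = \frac{1}{18368 + \frac{627}{46}} = \frac{1}{\frac{845555}{46}} = \frac{46}{845555}$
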